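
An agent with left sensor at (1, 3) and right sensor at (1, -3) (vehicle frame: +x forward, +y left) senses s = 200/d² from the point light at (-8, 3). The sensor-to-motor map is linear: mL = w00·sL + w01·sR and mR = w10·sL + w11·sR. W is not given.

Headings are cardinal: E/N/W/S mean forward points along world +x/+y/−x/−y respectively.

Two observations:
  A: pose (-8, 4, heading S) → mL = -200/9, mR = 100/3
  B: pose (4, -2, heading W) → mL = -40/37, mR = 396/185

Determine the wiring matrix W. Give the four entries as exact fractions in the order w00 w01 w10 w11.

-1 0 1/2 1

obs A: pose=(-8,4,S) → sL=200/9, sR=200/9, mL=-200/9, mR=100/3
obs B: pose=(4,-2,W) → sL=40/37, sR=8/5, mL=-40/37, mR=396/185
sensor matrix S = [[200/9, 200/9], [40/37, 8/5]]; det S = 1280/111
solve [mL_A; mL_B] = S·[w00; w01] and [mR_A; mR_B] = S·[w10; w11]:
  w00 = -1, w01 = 0, w10 = 1/2, w11 = 1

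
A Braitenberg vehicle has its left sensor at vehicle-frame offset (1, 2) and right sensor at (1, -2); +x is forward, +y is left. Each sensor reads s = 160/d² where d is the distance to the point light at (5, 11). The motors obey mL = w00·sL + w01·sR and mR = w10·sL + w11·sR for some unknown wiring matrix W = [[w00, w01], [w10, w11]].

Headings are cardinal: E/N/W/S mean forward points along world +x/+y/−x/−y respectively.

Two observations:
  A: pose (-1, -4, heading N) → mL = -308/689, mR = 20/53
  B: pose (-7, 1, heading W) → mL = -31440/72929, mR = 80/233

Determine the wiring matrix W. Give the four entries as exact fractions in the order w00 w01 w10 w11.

1/2 -1 0 1/2

obs A: pose=(-1,-4,N) → sL=8/13, sR=40/53, mL=-308/689, mR=20/53
obs B: pose=(-7,1,W) → sL=160/313, sR=160/233, mL=-31440/72929, mR=80/233
sensor matrix S = [[8/13, 40/53], [160/313, 160/233]]; det S = 1848320/50248081
solve [mL_A; mL_B] = S·[w00; w01] and [mR_A; mR_B] = S·[w10; w11]:
  w00 = 1/2, w01 = -1, w10 = 0, w11 = 1/2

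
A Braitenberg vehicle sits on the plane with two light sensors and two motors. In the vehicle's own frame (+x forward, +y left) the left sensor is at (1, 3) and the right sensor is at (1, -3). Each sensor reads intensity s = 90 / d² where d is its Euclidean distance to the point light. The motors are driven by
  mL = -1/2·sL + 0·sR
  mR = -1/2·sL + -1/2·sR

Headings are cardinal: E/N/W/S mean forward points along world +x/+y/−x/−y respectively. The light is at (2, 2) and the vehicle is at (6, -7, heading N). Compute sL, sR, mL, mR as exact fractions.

left sensor world pos  = (3, -6); dL² = 65
right sensor world pos = (9, -6); dR² = 113
sL = 90/65 = 18/13
sR = 90/113 = 90/113
mL = -1/2·sL + 0·sR = -9/13
mR = -1/2·sL + -1/2·sR = -1602/1469

18/13 90/113 -9/13 -1602/1469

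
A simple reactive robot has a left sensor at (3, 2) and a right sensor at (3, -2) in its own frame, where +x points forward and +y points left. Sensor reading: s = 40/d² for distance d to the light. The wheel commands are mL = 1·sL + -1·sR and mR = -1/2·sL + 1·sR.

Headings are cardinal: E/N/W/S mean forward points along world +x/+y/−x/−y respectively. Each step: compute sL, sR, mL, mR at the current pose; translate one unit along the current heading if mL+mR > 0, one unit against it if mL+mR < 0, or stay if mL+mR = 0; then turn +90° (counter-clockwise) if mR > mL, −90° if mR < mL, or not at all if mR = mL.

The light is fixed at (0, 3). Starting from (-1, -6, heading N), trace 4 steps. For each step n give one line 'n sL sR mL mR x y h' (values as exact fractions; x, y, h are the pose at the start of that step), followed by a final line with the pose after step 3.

n=0: pose=(-1,-6,N); sL=8/9, sR=40/37; mL=-64/333, mR=212/333; mL+mR=4/9 → advance +1; mR−mL=92/111 → turn +1·90°
n=1: pose=(-1,-5,W); sL=10/29, sR=10/13; mL=-160/377, mR=225/377; mL+mR=5/29 → advance +1; mR−mL=385/377 → turn +1·90°
n=2: pose=(-2,-5,S); sL=40/121, sR=40/137; mL=640/16577, mR=2100/16577; mL+mR=20/121 → advance +1; mR−mL=1460/16577 → turn +1·90°
n=3: pose=(-2,-6,E); sL=4/5, sR=20/61; mL=144/305, mR=-22/305; mL+mR=2/5 → advance +1; mR−mL=-166/305 → turn -1·90°

0 8/9 40/37 -64/333 212/333 -1 -6 N
1 10/29 10/13 -160/377 225/377 -1 -5 W
2 40/121 40/137 640/16577 2100/16577 -2 -5 S
3 4/5 20/61 144/305 -22/305 -2 -6 E
final -1 -6 S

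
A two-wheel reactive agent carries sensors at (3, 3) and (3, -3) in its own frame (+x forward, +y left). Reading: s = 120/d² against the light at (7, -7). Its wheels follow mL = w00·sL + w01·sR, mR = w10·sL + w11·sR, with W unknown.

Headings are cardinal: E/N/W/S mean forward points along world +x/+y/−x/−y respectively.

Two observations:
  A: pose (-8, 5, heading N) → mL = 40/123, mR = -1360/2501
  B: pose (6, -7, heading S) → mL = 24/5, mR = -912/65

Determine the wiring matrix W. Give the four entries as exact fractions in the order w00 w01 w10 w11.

0 1 -1 -1

obs A: pose=(-8,5,N) → sL=40/183, sR=40/123, mL=40/123, mR=-1360/2501
obs B: pose=(6,-7,S) → sL=120/13, sR=24/5, mL=24/5, mR=-912/65
sensor matrix S = [[40/183, 40/123], [120/13, 24/5]]; det S = -63488/32513
solve [mL_A; mL_B] = S·[w00; w01] and [mR_A; mR_B] = S·[w10; w11]:
  w00 = 0, w01 = 1, w10 = -1, w11 = -1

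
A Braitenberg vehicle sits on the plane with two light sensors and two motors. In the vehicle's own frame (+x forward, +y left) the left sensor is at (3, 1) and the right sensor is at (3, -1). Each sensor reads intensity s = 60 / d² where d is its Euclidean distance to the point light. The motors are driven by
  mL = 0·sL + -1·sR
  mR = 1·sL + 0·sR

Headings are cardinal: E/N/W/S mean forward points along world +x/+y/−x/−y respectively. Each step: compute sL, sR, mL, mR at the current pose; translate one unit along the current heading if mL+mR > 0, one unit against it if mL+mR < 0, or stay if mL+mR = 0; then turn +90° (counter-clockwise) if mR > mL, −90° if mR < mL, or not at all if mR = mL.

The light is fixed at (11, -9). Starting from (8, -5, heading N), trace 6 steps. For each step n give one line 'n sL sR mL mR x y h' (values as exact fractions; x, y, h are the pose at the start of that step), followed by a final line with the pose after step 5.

0 12/13 60/53 -60/53 12/13 8 -5 N
1 3/2 15/13 -15/13 3/2 8 -6 W
2 20/3 12/5 -12/5 20/3 7 -6 S
3 6 30 -30 6 7 -7 E
4 60/61 60/41 -60/41 60/61 6 -7 N
5 15/16 15/17 -15/17 15/16 6 -8 W
final 5 -8 S

n=0: pose=(8,-5,N); sL=12/13, sR=60/53; mL=-60/53, mR=12/13; mL+mR=-144/689 → advance -1; mR−mL=1416/689 → turn +1·90°
n=1: pose=(8,-6,W); sL=3/2, sR=15/13; mL=-15/13, mR=3/2; mL+mR=9/26 → advance +1; mR−mL=69/26 → turn +1·90°
n=2: pose=(7,-6,S); sL=20/3, sR=12/5; mL=-12/5, mR=20/3; mL+mR=64/15 → advance +1; mR−mL=136/15 → turn +1·90°
n=3: pose=(7,-7,E); sL=6, sR=30; mL=-30, mR=6; mL+mR=-24 → advance -1; mR−mL=36 → turn +1·90°
n=4: pose=(6,-7,N); sL=60/61, sR=60/41; mL=-60/41, mR=60/61; mL+mR=-1200/2501 → advance -1; mR−mL=6120/2501 → turn +1·90°
n=5: pose=(6,-8,W); sL=15/16, sR=15/17; mL=-15/17, mR=15/16; mL+mR=15/272 → advance +1; mR−mL=495/272 → turn +1·90°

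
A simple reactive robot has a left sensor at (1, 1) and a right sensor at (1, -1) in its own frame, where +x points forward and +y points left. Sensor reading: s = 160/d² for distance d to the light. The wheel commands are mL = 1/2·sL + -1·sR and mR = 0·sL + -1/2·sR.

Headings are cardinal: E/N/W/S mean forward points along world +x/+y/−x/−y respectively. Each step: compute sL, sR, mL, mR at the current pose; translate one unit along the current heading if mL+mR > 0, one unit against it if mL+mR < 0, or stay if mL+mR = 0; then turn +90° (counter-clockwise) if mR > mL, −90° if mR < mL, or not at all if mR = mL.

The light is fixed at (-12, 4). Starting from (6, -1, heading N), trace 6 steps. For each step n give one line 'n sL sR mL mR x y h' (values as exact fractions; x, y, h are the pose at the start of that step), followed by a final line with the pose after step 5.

0 32/61 160/377 -3728/22997 -80/377 6 -1 N
1 80/193 16/41 -1448/7913 -8/41 6 -2 E
2 160/373 32/61 -7056/22753 -16/61 5 -2 S
3 8/17 4/9 -32/153 -2/9 5 -1 E
4 32/65 160/261 -6224/16965 -80/261 4 -1 S
5 80/149 80/157 -5640/23393 -40/157 4 0 E
final 3 0 S

n=0: pose=(6,-1,N); sL=32/61, sR=160/377; mL=-3728/22997, mR=-80/377; mL+mR=-8608/22997 → advance -1; mR−mL=-1152/22997 → turn -1·90°
n=1: pose=(6,-2,E); sL=80/193, sR=16/41; mL=-1448/7913, mR=-8/41; mL+mR=-2992/7913 → advance -1; mR−mL=-96/7913 → turn -1·90°
n=2: pose=(5,-2,S); sL=160/373, sR=32/61; mL=-7056/22753, mR=-16/61; mL+mR=-13024/22753 → advance -1; mR−mL=1088/22753 → turn +1·90°
n=3: pose=(5,-1,E); sL=8/17, sR=4/9; mL=-32/153, mR=-2/9; mL+mR=-22/51 → advance -1; mR−mL=-2/153 → turn -1·90°
n=4: pose=(4,-1,S); sL=32/65, sR=160/261; mL=-6224/16965, mR=-80/261; mL+mR=-3808/5655 → advance -1; mR−mL=1024/16965 → turn +1·90°
n=5: pose=(4,0,E); sL=80/149, sR=80/157; mL=-5640/23393, mR=-40/157; mL+mR=-11600/23393 → advance -1; mR−mL=-320/23393 → turn -1·90°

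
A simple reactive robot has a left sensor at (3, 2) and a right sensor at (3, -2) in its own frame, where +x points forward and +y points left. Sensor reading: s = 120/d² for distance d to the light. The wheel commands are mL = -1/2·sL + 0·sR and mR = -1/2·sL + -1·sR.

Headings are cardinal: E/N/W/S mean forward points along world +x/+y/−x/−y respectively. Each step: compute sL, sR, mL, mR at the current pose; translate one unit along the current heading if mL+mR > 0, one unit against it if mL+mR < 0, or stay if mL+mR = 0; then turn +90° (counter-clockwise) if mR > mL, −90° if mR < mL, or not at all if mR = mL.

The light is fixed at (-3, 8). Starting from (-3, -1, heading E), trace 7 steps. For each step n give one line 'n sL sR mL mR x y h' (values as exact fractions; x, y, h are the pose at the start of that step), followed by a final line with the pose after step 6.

0 60/29 12/13 -30/29 -738/377 -3 -1 E
1 24/29 40/51 -12/29 -1772/1479 -4 -1 S
2 30/29 30/13 -15/29 -1065/377 -4 0 W
3 120/29 120/29 -60/29 -180/29 -3 0 N
4 60/29 12/13 -30/29 -738/377 -3 -1 E
5 24/29 40/51 -12/29 -1772/1479 -4 -1 S
6 30/29 30/13 -15/29 -1065/377 -4 0 W
final -3 0 N

n=0: pose=(-3,-1,E); sL=60/29, sR=12/13; mL=-30/29, mR=-738/377; mL+mR=-1128/377 → advance -1; mR−mL=-12/13 → turn -1·90°
n=1: pose=(-4,-1,S); sL=24/29, sR=40/51; mL=-12/29, mR=-1772/1479; mL+mR=-2384/1479 → advance -1; mR−mL=-40/51 → turn -1·90°
n=2: pose=(-4,0,W); sL=30/29, sR=30/13; mL=-15/29, mR=-1065/377; mL+mR=-1260/377 → advance -1; mR−mL=-30/13 → turn -1·90°
n=3: pose=(-3,0,N); sL=120/29, sR=120/29; mL=-60/29, mR=-180/29; mL+mR=-240/29 → advance -1; mR−mL=-120/29 → turn -1·90°
n=4: pose=(-3,-1,E); sL=60/29, sR=12/13; mL=-30/29, mR=-738/377; mL+mR=-1128/377 → advance -1; mR−mL=-12/13 → turn -1·90°
n=5: pose=(-4,-1,S); sL=24/29, sR=40/51; mL=-12/29, mR=-1772/1479; mL+mR=-2384/1479 → advance -1; mR−mL=-40/51 → turn -1·90°
n=6: pose=(-4,0,W); sL=30/29, sR=30/13; mL=-15/29, mR=-1065/377; mL+mR=-1260/377 → advance -1; mR−mL=-30/13 → turn -1·90°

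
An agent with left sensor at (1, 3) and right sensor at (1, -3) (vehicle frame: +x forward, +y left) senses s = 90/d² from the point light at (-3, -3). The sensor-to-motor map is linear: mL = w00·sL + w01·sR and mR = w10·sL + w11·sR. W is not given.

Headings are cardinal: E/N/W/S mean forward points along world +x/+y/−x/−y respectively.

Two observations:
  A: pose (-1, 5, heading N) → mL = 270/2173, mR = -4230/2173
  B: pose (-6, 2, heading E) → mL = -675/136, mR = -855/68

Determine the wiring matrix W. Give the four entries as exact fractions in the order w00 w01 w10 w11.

obs A: pose=(-1,5,N) → sL=45/41, sR=45/53, mL=270/2173, mR=-4230/2173
obs B: pose=(-6,2,E) → sL=45/34, sR=45/4, mL=-675/136, mR=-855/68
sensor matrix S = [[45/41, 45/53], [45/34, 45/4]]; det S = 1658475/147764
solve [mL_A; mL_B] = S·[w00; w01] and [mR_A; mR_B] = S·[w10; w11]:
  w00 = 1/2, w01 = -1/2, w10 = -1, w11 = -1

1/2 -1/2 -1 -1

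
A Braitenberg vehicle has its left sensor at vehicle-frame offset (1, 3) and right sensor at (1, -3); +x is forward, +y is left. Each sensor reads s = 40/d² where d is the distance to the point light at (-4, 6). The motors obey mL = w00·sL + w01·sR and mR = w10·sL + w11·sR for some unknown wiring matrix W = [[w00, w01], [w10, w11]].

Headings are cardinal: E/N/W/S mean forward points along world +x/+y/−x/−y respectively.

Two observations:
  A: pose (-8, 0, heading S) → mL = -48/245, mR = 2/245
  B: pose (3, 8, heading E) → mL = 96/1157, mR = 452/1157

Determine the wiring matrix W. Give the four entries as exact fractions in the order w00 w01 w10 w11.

-1/2 1/2 -1/2 1

obs A: pose=(-8,0,S) → sL=4/5, sR=20/49, mL=-48/245, mR=2/245
obs B: pose=(3,8,E) → sL=40/89, sR=8/13, mL=96/1157, mR=452/1157
sensor matrix S = [[4/5, 20/49], [40/89, 8/13]]; det S = 87552/283465
solve [mL_A; mL_B] = S·[w00; w01] and [mR_A; mR_B] = S·[w10; w11]:
  w00 = -1/2, w01 = 1/2, w10 = -1/2, w11 = 1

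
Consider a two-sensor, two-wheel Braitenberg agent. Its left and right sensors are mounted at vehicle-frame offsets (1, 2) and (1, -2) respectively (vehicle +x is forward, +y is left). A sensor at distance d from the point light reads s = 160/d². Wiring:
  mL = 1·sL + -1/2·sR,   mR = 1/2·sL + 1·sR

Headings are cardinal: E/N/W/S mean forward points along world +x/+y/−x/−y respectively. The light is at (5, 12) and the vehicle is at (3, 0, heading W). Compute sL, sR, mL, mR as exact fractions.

32/41 160/109 208/4469 8304/4469

left sensor world pos  = (2, -2); dL² = 205
right sensor world pos = (2, 2); dR² = 109
sL = 160/205 = 32/41
sR = 160/109 = 160/109
mL = 1·sL + -1/2·sR = 208/4469
mR = 1/2·sL + 1·sR = 8304/4469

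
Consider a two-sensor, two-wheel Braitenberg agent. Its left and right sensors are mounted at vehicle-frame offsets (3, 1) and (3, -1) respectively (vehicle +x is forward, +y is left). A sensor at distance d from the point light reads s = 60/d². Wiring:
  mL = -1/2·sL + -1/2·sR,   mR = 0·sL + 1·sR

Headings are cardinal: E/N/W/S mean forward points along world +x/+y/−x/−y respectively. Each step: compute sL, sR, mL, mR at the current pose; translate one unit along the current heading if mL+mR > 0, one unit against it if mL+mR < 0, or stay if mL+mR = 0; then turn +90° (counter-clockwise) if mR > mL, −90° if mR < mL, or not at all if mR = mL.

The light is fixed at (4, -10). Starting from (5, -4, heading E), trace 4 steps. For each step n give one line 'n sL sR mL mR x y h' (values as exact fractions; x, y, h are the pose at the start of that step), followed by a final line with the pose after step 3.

0 12/13 60/41 -636/533 60/41 5 -4 E
1 30/41 2/3 -86/123 2/3 6 -4 N
2 60/17 60/37 -1620/629 60/37 6 -5 W
3 3 15/2 -21/4 15/2 7 -5 S
final 7 -6 E

n=0: pose=(5,-4,E); sL=12/13, sR=60/41; mL=-636/533, mR=60/41; mL+mR=144/533 → advance +1; mR−mL=1416/533 → turn +1·90°
n=1: pose=(6,-4,N); sL=30/41, sR=2/3; mL=-86/123, mR=2/3; mL+mR=-4/123 → advance -1; mR−mL=56/41 → turn +1·90°
n=2: pose=(6,-5,W); sL=60/17, sR=60/37; mL=-1620/629, mR=60/37; mL+mR=-600/629 → advance -1; mR−mL=2640/629 → turn +1·90°
n=3: pose=(7,-5,S); sL=3, sR=15/2; mL=-21/4, mR=15/2; mL+mR=9/4 → advance +1; mR−mL=51/4 → turn +1·90°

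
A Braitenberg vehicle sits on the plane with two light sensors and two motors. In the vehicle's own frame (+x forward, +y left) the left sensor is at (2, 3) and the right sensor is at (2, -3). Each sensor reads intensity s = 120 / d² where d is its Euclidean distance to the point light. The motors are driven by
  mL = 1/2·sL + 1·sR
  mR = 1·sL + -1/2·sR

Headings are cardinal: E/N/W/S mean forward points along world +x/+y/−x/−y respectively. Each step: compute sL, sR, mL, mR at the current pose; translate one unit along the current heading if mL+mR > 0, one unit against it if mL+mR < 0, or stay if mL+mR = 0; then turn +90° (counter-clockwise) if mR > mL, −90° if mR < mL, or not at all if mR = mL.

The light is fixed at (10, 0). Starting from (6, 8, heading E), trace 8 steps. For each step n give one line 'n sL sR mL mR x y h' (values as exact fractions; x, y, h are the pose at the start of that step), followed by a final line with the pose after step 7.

0 24/25 120/29 3348/725 -804/725 6 8 E
1 10/3 5/3 10/3 5/2 7 8 S
2 120/41 24/25 2484/1025 2508/1025 7 7 W
3 60/13 60/37 1890/481 1830/481 6 7 S
4 8/3 40/39 92/39 28/13 6 6 W
5 15/16 30/17 1215/544 15/272 5 6 N
6 120/109 24/5 2916/545 -708/545 5 7 E
7 60/13 60/37 1890/481 1830/481 6 7 S
final 6 6 W

n=0: pose=(6,8,E); sL=24/25, sR=120/29; mL=3348/725, mR=-804/725; mL+mR=2544/725 → advance +1; mR−mL=-4152/725 → turn -1·90°
n=1: pose=(7,8,S); sL=10/3, sR=5/3; mL=10/3, mR=5/2; mL+mR=35/6 → advance +1; mR−mL=-5/6 → turn -1·90°
n=2: pose=(7,7,W); sL=120/41, sR=24/25; mL=2484/1025, mR=2508/1025; mL+mR=4992/1025 → advance +1; mR−mL=24/1025 → turn +1·90°
n=3: pose=(6,7,S); sL=60/13, sR=60/37; mL=1890/481, mR=1830/481; mL+mR=3720/481 → advance +1; mR−mL=-60/481 → turn -1·90°
n=4: pose=(6,6,W); sL=8/3, sR=40/39; mL=92/39, mR=28/13; mL+mR=176/39 → advance +1; mR−mL=-8/39 → turn -1·90°
n=5: pose=(5,6,N); sL=15/16, sR=30/17; mL=1215/544, mR=15/272; mL+mR=1245/544 → advance +1; mR−mL=-1185/544 → turn -1·90°
n=6: pose=(5,7,E); sL=120/109, sR=24/5; mL=2916/545, mR=-708/545; mL+mR=2208/545 → advance +1; mR−mL=-3624/545 → turn -1·90°
n=7: pose=(6,7,S); sL=60/13, sR=60/37; mL=1890/481, mR=1830/481; mL+mR=3720/481 → advance +1; mR−mL=-60/481 → turn -1·90°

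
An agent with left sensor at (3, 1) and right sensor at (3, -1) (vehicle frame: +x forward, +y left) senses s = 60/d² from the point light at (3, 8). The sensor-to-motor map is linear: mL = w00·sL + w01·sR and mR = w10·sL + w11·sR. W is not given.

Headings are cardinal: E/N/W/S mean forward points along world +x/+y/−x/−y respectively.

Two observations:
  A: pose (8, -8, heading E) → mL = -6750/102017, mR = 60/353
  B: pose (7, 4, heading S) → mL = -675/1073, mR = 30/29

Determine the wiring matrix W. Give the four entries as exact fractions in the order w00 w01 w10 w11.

1/2 -1 0 1

obs A: pose=(8,-8,E) → sL=60/289, sR=60/353, mL=-6750/102017, mR=60/353
obs B: pose=(7,4,S) → sL=30/37, sR=30/29, mL=-675/1073, mR=30/29
sensor matrix S = [[60/289, 60/353], [30/37, 30/29]]; det S = 8424000/109464241
solve [mL_A; mL_B] = S·[w00; w01] and [mR_A; mR_B] = S·[w10; w11]:
  w00 = 1/2, w01 = -1, w10 = 0, w11 = 1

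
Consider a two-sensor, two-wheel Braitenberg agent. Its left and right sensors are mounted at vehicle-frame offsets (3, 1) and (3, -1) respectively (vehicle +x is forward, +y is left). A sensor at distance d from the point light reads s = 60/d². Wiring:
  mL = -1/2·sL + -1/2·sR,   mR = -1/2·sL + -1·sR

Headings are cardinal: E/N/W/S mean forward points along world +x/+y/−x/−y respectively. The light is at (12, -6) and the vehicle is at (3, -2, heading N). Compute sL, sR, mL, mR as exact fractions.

left sensor world pos  = (2, 1); dL² = 149
right sensor world pos = (4, 1); dR² = 113
sL = 60/149 = 60/149
sR = 60/113 = 60/113
mL = -1/2·sL + -1/2·sR = -7860/16837
mR = -1/2·sL + -1·sR = -12330/16837

60/149 60/113 -7860/16837 -12330/16837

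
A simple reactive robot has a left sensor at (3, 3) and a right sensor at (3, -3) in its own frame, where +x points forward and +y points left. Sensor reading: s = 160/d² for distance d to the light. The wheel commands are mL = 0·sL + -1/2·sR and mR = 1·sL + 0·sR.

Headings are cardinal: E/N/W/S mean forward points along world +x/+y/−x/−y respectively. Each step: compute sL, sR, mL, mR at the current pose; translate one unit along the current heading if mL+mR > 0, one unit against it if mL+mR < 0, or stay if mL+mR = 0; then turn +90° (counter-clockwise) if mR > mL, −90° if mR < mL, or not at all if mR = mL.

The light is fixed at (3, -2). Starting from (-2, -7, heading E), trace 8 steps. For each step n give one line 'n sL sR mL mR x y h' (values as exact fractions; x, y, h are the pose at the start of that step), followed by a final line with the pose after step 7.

n=0: pose=(-2,-7,E); sL=20, sR=40/17; mL=-20/17, mR=20; mL+mR=320/17 → advance +1; mR−mL=360/17 → turn +1·90°
n=1: pose=(-1,-7,N); sL=160/53, sR=32; mL=-16, mR=160/53; mL+mR=-688/53 → advance -1; mR−mL=1008/53 → turn +1·90°
n=2: pose=(-1,-8,W); sL=16/13, sR=80/29; mL=-40/29, mR=16/13; mL+mR=-56/377 → advance -1; mR−mL=984/377 → turn +1·90°
n=3: pose=(0,-8,S); sL=160/81, sR=160/117; mL=-80/117, mR=160/81; mL+mR=1360/1053 → advance +1; mR−mL=2800/1053 → turn +1·90°
n=4: pose=(0,-9,E); sL=10, sR=8/5; mL=-4/5, mR=10; mL+mR=46/5 → advance +1; mR−mL=54/5 → turn +1·90°
n=5: pose=(1,-9,N); sL=160/41, sR=160/17; mL=-80/17, mR=160/41; mL+mR=-560/697 → advance -1; mR−mL=6000/697 → turn +1·90°
n=6: pose=(1,-10,W); sL=80/73, sR=16/5; mL=-8/5, mR=80/73; mL+mR=-184/365 → advance -1; mR−mL=984/365 → turn +1·90°
n=7: pose=(2,-10,S); sL=32/25, sR=160/137; mL=-80/137, mR=32/25; mL+mR=2384/3425 → advance +1; mR−mL=6384/3425 → turn +1·90°

0 20 40/17 -20/17 20 -2 -7 E
1 160/53 32 -16 160/53 -1 -7 N
2 16/13 80/29 -40/29 16/13 -1 -8 W
3 160/81 160/117 -80/117 160/81 0 -8 S
4 10 8/5 -4/5 10 0 -9 E
5 160/41 160/17 -80/17 160/41 1 -9 N
6 80/73 16/5 -8/5 80/73 1 -10 W
7 32/25 160/137 -80/137 32/25 2 -10 S
final 2 -11 E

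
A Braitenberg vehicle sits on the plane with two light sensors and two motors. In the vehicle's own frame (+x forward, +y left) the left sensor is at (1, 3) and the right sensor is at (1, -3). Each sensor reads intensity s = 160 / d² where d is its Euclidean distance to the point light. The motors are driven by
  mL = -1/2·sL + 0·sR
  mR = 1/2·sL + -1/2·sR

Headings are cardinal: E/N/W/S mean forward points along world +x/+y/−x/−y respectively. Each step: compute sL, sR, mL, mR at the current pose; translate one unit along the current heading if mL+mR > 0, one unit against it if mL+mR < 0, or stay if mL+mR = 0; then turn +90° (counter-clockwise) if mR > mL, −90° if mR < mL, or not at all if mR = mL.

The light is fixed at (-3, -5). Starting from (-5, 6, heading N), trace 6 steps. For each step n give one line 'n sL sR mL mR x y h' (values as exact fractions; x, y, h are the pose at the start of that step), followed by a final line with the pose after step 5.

0 160/169 32/29 -80/169 -384/4901 -5 6 N
1 80/29 80/89 -40/29 2400/2581 -5 5 W
2 32/17 160/97 -16/17 192/1649 -4 5 S
3 40/49 5/2 -20/49 -165/196 -4 6 E
4 160/101 32/25 -80/101 384/2525 -5 6 S
5 80/113 80/41 -40/113 -2880/4633 -5 7 E
final -6 7 S

n=0: pose=(-5,6,N); sL=160/169, sR=32/29; mL=-80/169, mR=-384/4901; mL+mR=-16/29 → advance -1; mR−mL=1936/4901 → turn +1·90°
n=1: pose=(-5,5,W); sL=80/29, sR=80/89; mL=-40/29, mR=2400/2581; mL+mR=-40/89 → advance -1; mR−mL=5960/2581 → turn +1·90°
n=2: pose=(-4,5,S); sL=32/17, sR=160/97; mL=-16/17, mR=192/1649; mL+mR=-80/97 → advance -1; mR−mL=1744/1649 → turn +1·90°
n=3: pose=(-4,6,E); sL=40/49, sR=5/2; mL=-20/49, mR=-165/196; mL+mR=-5/4 → advance -1; mR−mL=-85/196 → turn -1·90°
n=4: pose=(-5,6,S); sL=160/101, sR=32/25; mL=-80/101, mR=384/2525; mL+mR=-16/25 → advance -1; mR−mL=2384/2525 → turn +1·90°
n=5: pose=(-5,7,E); sL=80/113, sR=80/41; mL=-40/113, mR=-2880/4633; mL+mR=-40/41 → advance -1; mR−mL=-1240/4633 → turn -1·90°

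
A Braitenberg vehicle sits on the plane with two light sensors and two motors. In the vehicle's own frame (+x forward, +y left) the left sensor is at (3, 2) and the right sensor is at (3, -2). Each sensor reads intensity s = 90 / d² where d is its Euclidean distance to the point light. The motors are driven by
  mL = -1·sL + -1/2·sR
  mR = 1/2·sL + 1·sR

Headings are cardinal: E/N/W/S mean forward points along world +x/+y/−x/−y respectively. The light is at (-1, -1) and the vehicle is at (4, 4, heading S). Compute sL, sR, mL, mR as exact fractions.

left sensor world pos  = (6, 1); dL² = 53
right sensor world pos = (2, 1); dR² = 13
sL = 90/53 = 90/53
sR = 90/13 = 90/13
mL = -1·sL + -1/2·sR = -3555/689
mR = 1/2·sL + 1·sR = 5355/689

90/53 90/13 -3555/689 5355/689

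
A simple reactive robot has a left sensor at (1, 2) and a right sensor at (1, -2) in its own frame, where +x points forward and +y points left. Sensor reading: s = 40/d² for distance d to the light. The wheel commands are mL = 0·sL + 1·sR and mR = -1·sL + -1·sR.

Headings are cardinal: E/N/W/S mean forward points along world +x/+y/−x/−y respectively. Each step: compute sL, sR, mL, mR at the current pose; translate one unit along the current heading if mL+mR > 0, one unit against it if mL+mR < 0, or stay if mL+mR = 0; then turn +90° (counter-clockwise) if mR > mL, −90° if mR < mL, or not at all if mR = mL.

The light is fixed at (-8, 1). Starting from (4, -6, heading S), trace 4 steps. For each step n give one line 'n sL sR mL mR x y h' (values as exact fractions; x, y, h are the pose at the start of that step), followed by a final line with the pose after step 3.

n=0: pose=(4,-6,S); sL=2/13, sR=10/41; mL=10/41, mR=-212/533; mL+mR=-2/13 → advance -1; mR−mL=-342/533 → turn -1·90°
n=1: pose=(4,-5,W); sL=8/37, sR=40/137; mL=40/137, mR=-2576/5069; mL+mR=-8/37 → advance -1; mR−mL=-4056/5069 → turn -1·90°
n=2: pose=(5,-5,N); sL=20/73, sR=4/25; mL=4/25, mR=-792/1825; mL+mR=-20/73 → advance -1; mR−mL=-1084/1825 → turn -1·90°
n=3: pose=(5,-6,E); sL=40/221, sR=40/277; mL=40/277, mR=-19920/61217; mL+mR=-40/221 → advance -1; mR−mL=-28760/61217 → turn -1·90°

0 2/13 10/41 10/41 -212/533 4 -6 S
1 8/37 40/137 40/137 -2576/5069 4 -5 W
2 20/73 4/25 4/25 -792/1825 5 -5 N
3 40/221 40/277 40/277 -19920/61217 5 -6 E
final 4 -6 S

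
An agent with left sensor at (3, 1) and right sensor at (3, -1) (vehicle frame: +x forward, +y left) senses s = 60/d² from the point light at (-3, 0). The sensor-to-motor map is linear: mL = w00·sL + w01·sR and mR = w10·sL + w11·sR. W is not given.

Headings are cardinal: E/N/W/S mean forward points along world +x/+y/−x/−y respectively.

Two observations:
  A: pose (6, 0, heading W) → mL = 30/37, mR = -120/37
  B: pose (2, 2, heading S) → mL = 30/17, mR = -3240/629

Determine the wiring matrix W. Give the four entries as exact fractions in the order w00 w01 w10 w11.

0 1/2 -1 -1

obs A: pose=(6,0,W) → sL=60/37, sR=60/37, mL=30/37, mR=-120/37
obs B: pose=(2,2,S) → sL=60/37, sR=60/17, mL=30/17, mR=-3240/629
sensor matrix S = [[60/37, 60/37], [60/37, 60/17]]; det S = 72000/23273
solve [mL_A; mL_B] = S·[w00; w01] and [mR_A; mR_B] = S·[w10; w11]:
  w00 = 0, w01 = 1/2, w10 = -1, w11 = -1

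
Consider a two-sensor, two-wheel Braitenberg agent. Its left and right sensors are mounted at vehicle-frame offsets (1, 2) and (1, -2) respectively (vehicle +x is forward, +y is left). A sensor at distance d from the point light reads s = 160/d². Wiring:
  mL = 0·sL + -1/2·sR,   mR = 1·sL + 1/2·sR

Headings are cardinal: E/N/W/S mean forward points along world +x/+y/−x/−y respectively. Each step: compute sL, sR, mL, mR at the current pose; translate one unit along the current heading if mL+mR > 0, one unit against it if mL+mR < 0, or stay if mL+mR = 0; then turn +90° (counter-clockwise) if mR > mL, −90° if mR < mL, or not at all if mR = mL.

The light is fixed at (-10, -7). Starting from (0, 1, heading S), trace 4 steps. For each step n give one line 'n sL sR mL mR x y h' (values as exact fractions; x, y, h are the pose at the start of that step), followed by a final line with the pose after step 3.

0 160/193 160/113 -80/113 33520/21809 0 1 S
1 80/101 80/73 -40/73 9880/7373 0 0 E
2 32/29 160/233 -80/233 9776/6757 1 0 N
3 20/17 4/5 -2/5 134/85 1 1 W
final 0 1 S

n=0: pose=(0,1,S); sL=160/193, sR=160/113; mL=-80/113, mR=33520/21809; mL+mR=160/193 → advance +1; mR−mL=48960/21809 → turn +1·90°
n=1: pose=(0,0,E); sL=80/101, sR=80/73; mL=-40/73, mR=9880/7373; mL+mR=80/101 → advance +1; mR−mL=13920/7373 → turn +1·90°
n=2: pose=(1,0,N); sL=32/29, sR=160/233; mL=-80/233, mR=9776/6757; mL+mR=32/29 → advance +1; mR−mL=12096/6757 → turn +1·90°
n=3: pose=(1,1,W); sL=20/17, sR=4/5; mL=-2/5, mR=134/85; mL+mR=20/17 → advance +1; mR−mL=168/85 → turn +1·90°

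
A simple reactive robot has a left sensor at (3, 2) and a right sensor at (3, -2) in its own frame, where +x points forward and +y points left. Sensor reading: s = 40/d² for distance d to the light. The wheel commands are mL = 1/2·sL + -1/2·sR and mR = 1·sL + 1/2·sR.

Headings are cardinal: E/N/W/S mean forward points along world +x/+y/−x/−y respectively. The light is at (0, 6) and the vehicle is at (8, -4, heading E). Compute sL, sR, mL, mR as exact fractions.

left sensor world pos  = (11, -2); dL² = 185
right sensor world pos = (11, -6); dR² = 265
sL = 40/185 = 8/37
sR = 40/265 = 8/53
mL = 1/2·sL + -1/2·sR = 64/1961
mR = 1·sL + 1/2·sR = 572/1961

8/37 8/53 64/1961 572/1961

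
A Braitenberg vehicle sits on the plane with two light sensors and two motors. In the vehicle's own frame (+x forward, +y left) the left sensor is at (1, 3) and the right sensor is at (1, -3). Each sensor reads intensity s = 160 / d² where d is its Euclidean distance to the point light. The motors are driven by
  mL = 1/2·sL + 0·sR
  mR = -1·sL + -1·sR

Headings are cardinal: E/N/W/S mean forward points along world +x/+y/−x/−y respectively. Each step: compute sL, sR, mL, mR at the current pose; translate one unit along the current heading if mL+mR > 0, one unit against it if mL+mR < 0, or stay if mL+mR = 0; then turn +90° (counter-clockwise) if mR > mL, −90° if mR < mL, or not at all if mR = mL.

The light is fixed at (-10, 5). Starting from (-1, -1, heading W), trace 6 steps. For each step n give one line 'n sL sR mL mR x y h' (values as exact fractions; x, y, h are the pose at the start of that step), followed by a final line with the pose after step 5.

n=0: pose=(-1,-1,W); sL=32/29, sR=160/73; mL=16/29, mR=-6976/2117; mL+mR=-5808/2117 → advance -1; mR−mL=-8144/2117 → turn -1·90°
n=1: pose=(0,-1,N); sL=80/37, sR=80/97; mL=40/37, mR=-10720/3589; mL+mR=-6840/3589 → advance -1; mR−mL=-14600/3589 → turn -1·90°
n=2: pose=(0,-2,E); sL=160/137, sR=160/221; mL=80/137, mR=-57280/30277; mL+mR=-39600/30277 → advance -1; mR−mL=-74960/30277 → turn -1·90°
n=3: pose=(-1,-2,S); sL=10/13, sR=8/5; mL=5/13, mR=-154/65; mL+mR=-129/65 → advance -1; mR−mL=-179/65 → turn -1·90°
n=4: pose=(-1,-1,W); sL=32/29, sR=160/73; mL=16/29, mR=-6976/2117; mL+mR=-5808/2117 → advance -1; mR−mL=-8144/2117 → turn -1·90°
n=5: pose=(0,-1,N); sL=80/37, sR=80/97; mL=40/37, mR=-10720/3589; mL+mR=-6840/3589 → advance -1; mR−mL=-14600/3589 → turn -1·90°

0 32/29 160/73 16/29 -6976/2117 -1 -1 W
1 80/37 80/97 40/37 -10720/3589 0 -1 N
2 160/137 160/221 80/137 -57280/30277 0 -2 E
3 10/13 8/5 5/13 -154/65 -1 -2 S
4 32/29 160/73 16/29 -6976/2117 -1 -1 W
5 80/37 80/97 40/37 -10720/3589 0 -1 N
final 0 -2 E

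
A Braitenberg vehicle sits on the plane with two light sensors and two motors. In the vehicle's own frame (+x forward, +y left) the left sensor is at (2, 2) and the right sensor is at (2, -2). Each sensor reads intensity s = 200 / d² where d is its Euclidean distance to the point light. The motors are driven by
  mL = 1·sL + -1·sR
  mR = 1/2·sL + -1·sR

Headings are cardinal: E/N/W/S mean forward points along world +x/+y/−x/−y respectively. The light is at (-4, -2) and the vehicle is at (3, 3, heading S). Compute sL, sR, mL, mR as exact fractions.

20/9 100/17 -560/153 -730/153

left sensor world pos  = (5, 1); dL² = 90
right sensor world pos = (1, 1); dR² = 34
sL = 200/90 = 20/9
sR = 200/34 = 100/17
mL = 1·sL + -1·sR = -560/153
mR = 1/2·sL + -1·sR = -730/153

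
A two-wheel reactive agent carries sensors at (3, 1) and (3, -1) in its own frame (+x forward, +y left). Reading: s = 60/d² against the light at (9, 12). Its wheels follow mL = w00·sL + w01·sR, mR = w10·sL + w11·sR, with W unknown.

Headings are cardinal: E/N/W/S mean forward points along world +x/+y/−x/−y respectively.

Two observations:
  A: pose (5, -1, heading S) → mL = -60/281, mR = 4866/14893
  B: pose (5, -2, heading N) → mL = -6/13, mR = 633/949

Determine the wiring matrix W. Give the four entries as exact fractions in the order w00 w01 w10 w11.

0 -1 1/2 1

obs A: pose=(5,-1,S) → sL=12/53, sR=60/281, mL=-60/281, mR=4866/14893
obs B: pose=(5,-2,N) → sL=30/73, sR=6/13, mL=-6/13, mR=633/949
sensor matrix S = [[12/53, 60/281], [30/73, 6/13]]; det S = 236736/14133457
solve [mL_A; mL_B] = S·[w00; w01] and [mR_A; mR_B] = S·[w10; w11]:
  w00 = 0, w01 = -1, w10 = 1/2, w11 = 1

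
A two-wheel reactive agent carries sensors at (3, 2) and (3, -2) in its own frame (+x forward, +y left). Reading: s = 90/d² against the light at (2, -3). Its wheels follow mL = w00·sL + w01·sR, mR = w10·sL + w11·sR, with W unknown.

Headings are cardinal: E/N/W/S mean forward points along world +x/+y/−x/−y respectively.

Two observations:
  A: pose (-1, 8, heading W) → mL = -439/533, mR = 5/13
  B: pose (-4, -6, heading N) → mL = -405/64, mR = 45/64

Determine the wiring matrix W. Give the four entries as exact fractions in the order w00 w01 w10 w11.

obs A: pose=(-1,8,W) → sL=10/13, sR=18/41, mL=-439/533, mR=5/13
obs B: pose=(-4,-6,N) → sL=45/32, sR=45/8, mL=-405/64, mR=45/64
sensor matrix S = [[10/13, 18/41], [45/32, 45/8]]; det S = 31635/8528
solve [mL_A; mL_B] = S·[w00; w01] and [mR_A; mR_B] = S·[w10; w11]:
  w00 = -1/2, w01 = -1, w10 = 1/2, w11 = 0

-1/2 -1 1/2 0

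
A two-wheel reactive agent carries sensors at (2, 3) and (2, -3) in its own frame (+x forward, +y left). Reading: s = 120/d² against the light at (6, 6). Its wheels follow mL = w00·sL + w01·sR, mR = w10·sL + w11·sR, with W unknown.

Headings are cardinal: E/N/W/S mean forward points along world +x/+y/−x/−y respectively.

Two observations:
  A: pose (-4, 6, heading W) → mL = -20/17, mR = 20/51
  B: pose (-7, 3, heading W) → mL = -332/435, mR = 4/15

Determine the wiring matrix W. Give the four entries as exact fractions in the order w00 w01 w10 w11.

-1/2 -1 0 1/2

obs A: pose=(-4,6,W) → sL=40/51, sR=40/51, mL=-20/17, mR=20/51
obs B: pose=(-7,3,W) → sL=40/87, sR=8/15, mL=-332/435, mR=4/15
sensor matrix S = [[40/51, 40/51], [40/87, 8/15]]; det S = 256/4437
solve [mL_A; mL_B] = S·[w00; w01] and [mR_A; mR_B] = S·[w10; w11]:
  w00 = -1/2, w01 = -1, w10 = 0, w11 = 1/2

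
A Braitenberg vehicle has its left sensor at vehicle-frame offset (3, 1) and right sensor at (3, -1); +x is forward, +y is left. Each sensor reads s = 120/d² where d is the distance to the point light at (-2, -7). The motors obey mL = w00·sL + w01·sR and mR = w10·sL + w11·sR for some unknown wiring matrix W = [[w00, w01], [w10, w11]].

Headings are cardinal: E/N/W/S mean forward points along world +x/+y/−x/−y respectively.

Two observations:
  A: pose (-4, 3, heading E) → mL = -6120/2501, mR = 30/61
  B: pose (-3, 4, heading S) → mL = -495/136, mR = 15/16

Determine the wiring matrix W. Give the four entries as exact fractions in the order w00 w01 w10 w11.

obs A: pose=(-4,3,E) → sL=60/61, sR=60/41, mL=-6120/2501, mR=30/61
obs B: pose=(-3,4,S) → sL=15/8, sR=30/17, mL=-495/136, mR=15/16
sensor matrix S = [[60/61, 60/41], [15/8, 30/17]]; det S = -85725/85034
solve [mL_A; mL_B] = S·[w00; w01] and [mR_A; mR_B] = S·[w10; w11]:
  w00 = -1, w01 = -1, w10 = 1/2, w11 = 0

-1 -1 1/2 0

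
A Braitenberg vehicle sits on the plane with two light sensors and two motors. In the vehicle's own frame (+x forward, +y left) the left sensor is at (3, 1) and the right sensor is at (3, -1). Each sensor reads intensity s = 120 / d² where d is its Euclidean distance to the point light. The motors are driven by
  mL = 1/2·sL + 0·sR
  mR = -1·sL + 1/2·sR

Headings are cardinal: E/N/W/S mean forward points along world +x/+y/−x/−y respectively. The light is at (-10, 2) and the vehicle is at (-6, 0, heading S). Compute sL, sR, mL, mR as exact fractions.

12/5 60/17 6/5 -54/85

left sensor world pos  = (-5, -3); dL² = 50
right sensor world pos = (-7, -3); dR² = 34
sL = 120/50 = 12/5
sR = 120/34 = 60/17
mL = 1/2·sL + 0·sR = 6/5
mR = -1·sL + 1/2·sR = -54/85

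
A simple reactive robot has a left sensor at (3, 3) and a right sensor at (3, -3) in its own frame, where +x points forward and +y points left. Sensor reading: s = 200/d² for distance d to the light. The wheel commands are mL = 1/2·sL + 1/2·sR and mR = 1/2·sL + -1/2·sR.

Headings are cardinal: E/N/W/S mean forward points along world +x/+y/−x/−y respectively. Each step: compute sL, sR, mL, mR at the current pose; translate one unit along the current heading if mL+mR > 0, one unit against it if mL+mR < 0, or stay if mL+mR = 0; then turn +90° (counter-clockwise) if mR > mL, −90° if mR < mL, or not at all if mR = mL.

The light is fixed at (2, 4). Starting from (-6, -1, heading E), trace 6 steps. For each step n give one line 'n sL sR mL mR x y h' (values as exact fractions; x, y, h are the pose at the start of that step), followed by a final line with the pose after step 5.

0 200/29 200/89 11800/2581 6000/2581 -6 -1 E
1 5/2 50/41 305/164 105/164 -5 -1 S
2 200/181 200/109 29000/19729 -7200/19729 -5 -2 W
3 20/13 100/17 820/221 -480/221 -6 -2 N
4 200/29 200/89 11800/2581 6000/2581 -6 -1 E
5 5/2 50/41 305/164 105/164 -5 -1 S
final -5 -2 W

n=0: pose=(-6,-1,E); sL=200/29, sR=200/89; mL=11800/2581, mR=6000/2581; mL+mR=200/29 → advance +1; mR−mL=-200/89 → turn -1·90°
n=1: pose=(-5,-1,S); sL=5/2, sR=50/41; mL=305/164, mR=105/164; mL+mR=5/2 → advance +1; mR−mL=-50/41 → turn -1·90°
n=2: pose=(-5,-2,W); sL=200/181, sR=200/109; mL=29000/19729, mR=-7200/19729; mL+mR=200/181 → advance +1; mR−mL=-200/109 → turn -1·90°
n=3: pose=(-6,-2,N); sL=20/13, sR=100/17; mL=820/221, mR=-480/221; mL+mR=20/13 → advance +1; mR−mL=-100/17 → turn -1·90°
n=4: pose=(-6,-1,E); sL=200/29, sR=200/89; mL=11800/2581, mR=6000/2581; mL+mR=200/29 → advance +1; mR−mL=-200/89 → turn -1·90°
n=5: pose=(-5,-1,S); sL=5/2, sR=50/41; mL=305/164, mR=105/164; mL+mR=5/2 → advance +1; mR−mL=-50/41 → turn -1·90°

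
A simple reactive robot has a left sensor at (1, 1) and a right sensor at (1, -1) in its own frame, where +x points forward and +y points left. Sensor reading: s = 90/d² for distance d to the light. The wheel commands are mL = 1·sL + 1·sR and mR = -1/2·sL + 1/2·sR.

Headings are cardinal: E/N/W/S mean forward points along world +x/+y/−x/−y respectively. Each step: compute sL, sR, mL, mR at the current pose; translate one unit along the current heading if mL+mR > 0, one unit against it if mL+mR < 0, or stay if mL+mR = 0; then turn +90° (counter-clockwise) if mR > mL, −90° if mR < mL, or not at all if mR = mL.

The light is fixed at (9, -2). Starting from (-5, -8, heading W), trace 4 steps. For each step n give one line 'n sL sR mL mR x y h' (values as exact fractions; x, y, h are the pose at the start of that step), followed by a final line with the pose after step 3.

n=0: pose=(-5,-8,W); sL=45/137, sR=9/25; mL=2358/3425, mR=54/3425; mL+mR=2412/3425 → advance +1; mR−mL=-2304/3425 → turn -1·90°
n=1: pose=(-6,-8,N); sL=90/281, sR=90/221; mL=45180/62101, mR=2700/62101; mL+mR=47880/62101 → advance +1; mR−mL=-42480/62101 → turn -1·90°
n=2: pose=(-6,-7,E); sL=45/106, sR=45/116; mL=4995/6148, mR=-225/12296; mL+mR=9765/12296 → advance +1; mR−mL=-10215/12296 → turn -1·90°
n=3: pose=(-5,-7,S); sL=18/41, sR=10/29; mL=932/1189, mR=-56/1189; mL+mR=876/1189 → advance +1; mR−mL=-988/1189 → turn -1·90°

0 45/137 9/25 2358/3425 54/3425 -5 -8 W
1 90/281 90/221 45180/62101 2700/62101 -6 -8 N
2 45/106 45/116 4995/6148 -225/12296 -6 -7 E
3 18/41 10/29 932/1189 -56/1189 -5 -7 S
final -5 -8 W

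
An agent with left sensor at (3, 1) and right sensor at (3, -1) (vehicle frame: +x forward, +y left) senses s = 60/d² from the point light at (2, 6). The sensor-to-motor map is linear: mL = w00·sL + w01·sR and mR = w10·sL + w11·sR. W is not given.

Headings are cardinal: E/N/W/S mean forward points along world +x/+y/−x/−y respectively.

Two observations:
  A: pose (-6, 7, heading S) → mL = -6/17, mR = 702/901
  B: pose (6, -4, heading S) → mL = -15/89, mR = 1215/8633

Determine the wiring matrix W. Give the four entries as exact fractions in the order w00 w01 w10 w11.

0 -1/2 1 -1/2

obs A: pose=(-6,7,S) → sL=60/53, sR=12/17, mL=-6/17, mR=702/901
obs B: pose=(6,-4,S) → sL=30/97, sR=30/89, mL=-15/89, mR=1215/8633
sensor matrix S = [[60/53, 12/17], [30/97, 30/89]]; det S = 1270080/7778333
solve [mL_A; mL_B] = S·[w00; w01] and [mR_A; mR_B] = S·[w10; w11]:
  w00 = 0, w01 = -1/2, w10 = 1, w11 = -1/2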